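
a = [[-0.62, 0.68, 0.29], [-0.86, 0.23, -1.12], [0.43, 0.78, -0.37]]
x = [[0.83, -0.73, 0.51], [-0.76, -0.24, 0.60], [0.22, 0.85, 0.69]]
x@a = [[0.33, 0.79, 0.87],[0.94, -0.1, -0.17],[-0.57, 0.88, -1.14]]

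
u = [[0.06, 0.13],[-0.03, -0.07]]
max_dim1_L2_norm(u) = 0.14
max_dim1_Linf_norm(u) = 0.13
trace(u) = -0.01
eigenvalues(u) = [0.01, -0.02]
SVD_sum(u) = [[0.06, 0.13], [-0.03, -0.07]] + [[0.0, -0.00],[0.00, -0.00]]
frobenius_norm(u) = 0.16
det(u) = -0.00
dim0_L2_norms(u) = [0.07, 0.15]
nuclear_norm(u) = 0.16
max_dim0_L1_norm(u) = 0.2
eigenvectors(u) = [[0.94, -0.84], [-0.34, 0.54]]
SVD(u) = [[-0.88, 0.47], [0.47, 0.88]] @ diag([0.1621621950436906, 0.0018499996248766387]) @ [[-0.41, -0.91],[0.91, -0.41]]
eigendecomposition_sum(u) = [[0.03,0.05],  [-0.01,-0.02]] + [[0.03, 0.08],[-0.02, -0.05]]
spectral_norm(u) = 0.16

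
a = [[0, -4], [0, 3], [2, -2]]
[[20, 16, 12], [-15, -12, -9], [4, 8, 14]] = a @ [[-3, 0, 4], [-5, -4, -3]]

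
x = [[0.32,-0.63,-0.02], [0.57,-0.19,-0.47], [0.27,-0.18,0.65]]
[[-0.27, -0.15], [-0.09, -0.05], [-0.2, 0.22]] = x @ [[-0.16,  0.31], [0.35,  0.39], [-0.14,  0.32]]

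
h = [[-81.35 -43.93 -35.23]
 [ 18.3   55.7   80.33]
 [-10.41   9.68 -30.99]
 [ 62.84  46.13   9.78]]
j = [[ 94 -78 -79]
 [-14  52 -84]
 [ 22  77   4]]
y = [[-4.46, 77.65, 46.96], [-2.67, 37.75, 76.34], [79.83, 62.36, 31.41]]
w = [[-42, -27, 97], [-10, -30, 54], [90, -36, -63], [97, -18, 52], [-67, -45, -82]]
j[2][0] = 22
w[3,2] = 52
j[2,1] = 77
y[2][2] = 31.41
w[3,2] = 52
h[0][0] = -81.35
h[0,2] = -35.23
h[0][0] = -81.35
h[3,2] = 9.78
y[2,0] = 79.83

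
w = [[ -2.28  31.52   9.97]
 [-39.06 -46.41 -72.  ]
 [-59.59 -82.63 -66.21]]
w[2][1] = -82.63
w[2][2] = -66.21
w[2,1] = -82.63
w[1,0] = -39.06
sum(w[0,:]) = 39.21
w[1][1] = -46.41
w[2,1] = -82.63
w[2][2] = -66.21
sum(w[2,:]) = -208.43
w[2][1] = -82.63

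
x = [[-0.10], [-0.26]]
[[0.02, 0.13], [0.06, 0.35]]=x @ [[-0.25, -1.33]]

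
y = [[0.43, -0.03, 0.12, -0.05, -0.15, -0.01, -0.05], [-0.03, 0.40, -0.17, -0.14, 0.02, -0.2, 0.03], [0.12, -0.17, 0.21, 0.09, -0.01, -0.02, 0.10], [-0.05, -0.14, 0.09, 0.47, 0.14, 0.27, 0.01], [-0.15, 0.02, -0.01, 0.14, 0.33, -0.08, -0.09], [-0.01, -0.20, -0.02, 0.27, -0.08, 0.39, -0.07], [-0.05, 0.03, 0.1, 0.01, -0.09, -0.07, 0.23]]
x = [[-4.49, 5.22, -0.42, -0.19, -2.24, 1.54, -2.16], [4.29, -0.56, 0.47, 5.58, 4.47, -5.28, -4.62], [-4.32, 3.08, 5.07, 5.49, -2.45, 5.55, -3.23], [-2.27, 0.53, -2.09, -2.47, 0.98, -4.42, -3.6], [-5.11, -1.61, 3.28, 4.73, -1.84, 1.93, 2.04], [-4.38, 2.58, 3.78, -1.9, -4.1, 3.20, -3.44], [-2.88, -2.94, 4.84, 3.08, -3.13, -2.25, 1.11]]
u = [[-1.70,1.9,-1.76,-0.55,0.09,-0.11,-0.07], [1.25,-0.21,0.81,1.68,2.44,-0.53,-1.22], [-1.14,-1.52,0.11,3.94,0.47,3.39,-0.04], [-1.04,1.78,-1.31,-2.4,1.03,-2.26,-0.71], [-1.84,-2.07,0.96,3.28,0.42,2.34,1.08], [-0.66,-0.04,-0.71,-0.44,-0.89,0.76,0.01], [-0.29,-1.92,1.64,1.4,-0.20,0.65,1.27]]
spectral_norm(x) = 16.85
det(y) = -0.00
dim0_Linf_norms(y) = [0.43, 0.4, 0.21, 0.47, 0.33, 0.39, 0.23]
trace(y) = 2.46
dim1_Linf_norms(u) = [1.9, 2.44, 3.94, 2.4, 3.28, 0.89, 1.92]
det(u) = -0.01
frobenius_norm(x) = 24.11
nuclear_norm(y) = 2.46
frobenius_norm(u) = 10.54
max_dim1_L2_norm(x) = 11.46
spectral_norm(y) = 0.86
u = x @ y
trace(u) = -1.75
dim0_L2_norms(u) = [3.28, 4.14, 3.1, 6.11, 2.87, 4.83, 2.19]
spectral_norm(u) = 8.75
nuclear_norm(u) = 19.29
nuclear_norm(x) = 51.65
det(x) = 16393.67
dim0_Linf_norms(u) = [1.84, 2.07, 1.76, 3.94, 2.44, 3.39, 1.27]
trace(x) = 0.02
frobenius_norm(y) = 1.20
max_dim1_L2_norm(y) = 0.59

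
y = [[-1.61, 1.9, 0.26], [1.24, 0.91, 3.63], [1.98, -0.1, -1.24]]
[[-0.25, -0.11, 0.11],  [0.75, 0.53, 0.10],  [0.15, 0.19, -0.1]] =y@[[0.17, 0.15, -0.03], [-0.01, 0.06, 0.03], [0.15, 0.08, 0.03]]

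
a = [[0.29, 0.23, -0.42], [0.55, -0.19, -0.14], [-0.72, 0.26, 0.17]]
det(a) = 0.00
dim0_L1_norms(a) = [1.56, 0.68, 0.73]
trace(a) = 0.27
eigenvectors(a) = [[-0.68, -0.5, 0.39], [-0.46, 0.51, 0.67], [0.58, -0.7, 0.64]]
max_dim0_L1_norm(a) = 1.56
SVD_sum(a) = [[0.33, -0.08, -0.12], [0.54, -0.13, -0.2], [-0.71, 0.17, 0.26]] + [[-0.04,0.31,-0.30], [0.01,-0.06,0.06], [-0.01,0.09,-0.09]] + [[0.0, 0.0, 0.00],[-0.00, -0.00, -0.0],[-0.0, -0.0, -0.00]]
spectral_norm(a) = 1.04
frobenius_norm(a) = 1.13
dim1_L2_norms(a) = [0.56, 0.6, 0.78]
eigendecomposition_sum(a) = [[0.50, 0.03, -0.34], [0.34, 0.02, -0.23], [-0.43, -0.02, 0.29]] + [[-0.21, 0.20, -0.08],[0.21, -0.21, 0.09],[-0.29, 0.28, -0.12]] + [[0.00, -0.00, -0.0],[0.0, -0.00, -0.00],[0.0, -0.00, -0.00]]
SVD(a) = [[-0.35, 0.94, -0.02], [-0.57, -0.19, 0.80], [0.74, 0.29, 0.6]] @ diag([1.037572042497644, 0.4581964079521069, 0.0005553080708467279]) @ [[-0.92, 0.21, 0.34], [-0.09, 0.71, -0.69], [-0.39, -0.67, -0.63]]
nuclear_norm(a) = 1.50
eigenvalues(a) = [0.81, -0.53, -0.0]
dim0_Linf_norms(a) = [0.72, 0.26, 0.42]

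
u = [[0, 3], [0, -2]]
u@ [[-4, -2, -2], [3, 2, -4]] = [[9, 6, -12], [-6, -4, 8]]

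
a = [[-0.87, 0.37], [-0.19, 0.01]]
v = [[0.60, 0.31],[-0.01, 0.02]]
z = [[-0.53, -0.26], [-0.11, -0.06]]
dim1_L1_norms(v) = [0.91, 0.03]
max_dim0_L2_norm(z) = 0.54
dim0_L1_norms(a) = [1.06, 0.38]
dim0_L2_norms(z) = [0.54, 0.27]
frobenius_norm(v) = 0.68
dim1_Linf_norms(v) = [0.6, 0.02]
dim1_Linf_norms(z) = [0.53, 0.11]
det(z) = 0.00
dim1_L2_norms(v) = [0.68, 0.02]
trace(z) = -0.59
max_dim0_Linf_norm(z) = 0.53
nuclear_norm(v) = 0.70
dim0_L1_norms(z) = [0.64, 0.32]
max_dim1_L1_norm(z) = 0.79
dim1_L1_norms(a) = [1.24, 0.2]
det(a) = 0.06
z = a @ v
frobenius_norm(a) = 0.96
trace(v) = 0.62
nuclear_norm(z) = 0.61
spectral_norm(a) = 0.96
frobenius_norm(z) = 0.60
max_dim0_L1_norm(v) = 0.61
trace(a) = -0.86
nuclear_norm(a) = 1.03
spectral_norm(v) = 0.68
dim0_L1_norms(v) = [0.61, 0.33]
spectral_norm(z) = 0.60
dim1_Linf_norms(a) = [0.87, 0.19]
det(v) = 0.02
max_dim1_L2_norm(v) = 0.68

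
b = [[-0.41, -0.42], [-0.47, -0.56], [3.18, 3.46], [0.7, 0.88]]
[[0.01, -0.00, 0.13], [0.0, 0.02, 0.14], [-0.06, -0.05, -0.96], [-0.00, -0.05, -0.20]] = b @[[-0.14, 0.31, -0.39],[0.11, -0.30, 0.08]]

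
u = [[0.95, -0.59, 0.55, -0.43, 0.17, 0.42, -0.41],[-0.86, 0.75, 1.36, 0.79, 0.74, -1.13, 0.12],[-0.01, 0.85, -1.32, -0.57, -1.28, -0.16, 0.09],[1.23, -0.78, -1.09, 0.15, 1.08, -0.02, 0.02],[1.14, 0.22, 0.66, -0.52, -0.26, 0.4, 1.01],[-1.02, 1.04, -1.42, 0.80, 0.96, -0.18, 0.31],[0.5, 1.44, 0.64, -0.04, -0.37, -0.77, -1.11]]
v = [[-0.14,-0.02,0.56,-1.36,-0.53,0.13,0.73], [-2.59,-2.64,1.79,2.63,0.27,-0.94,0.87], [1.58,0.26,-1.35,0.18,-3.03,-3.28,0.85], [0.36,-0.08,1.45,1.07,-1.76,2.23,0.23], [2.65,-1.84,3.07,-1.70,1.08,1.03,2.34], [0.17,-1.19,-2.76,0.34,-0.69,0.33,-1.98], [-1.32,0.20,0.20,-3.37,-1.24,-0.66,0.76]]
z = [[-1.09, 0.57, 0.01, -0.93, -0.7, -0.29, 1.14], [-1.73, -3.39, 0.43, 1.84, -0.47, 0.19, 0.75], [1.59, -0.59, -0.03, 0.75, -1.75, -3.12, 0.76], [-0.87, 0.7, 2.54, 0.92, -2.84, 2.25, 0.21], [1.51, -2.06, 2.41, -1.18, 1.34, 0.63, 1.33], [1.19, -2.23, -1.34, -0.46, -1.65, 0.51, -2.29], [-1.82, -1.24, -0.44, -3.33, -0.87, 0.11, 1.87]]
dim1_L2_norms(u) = [1.45, 2.37, 2.11, 2.12, 1.82, 2.41, 2.17]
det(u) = -5.47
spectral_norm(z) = 5.30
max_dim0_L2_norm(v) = 4.95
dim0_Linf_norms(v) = [2.65, 2.64, 3.07, 3.37, 3.03, 3.28, 2.34]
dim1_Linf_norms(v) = [1.36, 2.64, 3.28, 2.23, 3.07, 2.76, 3.37]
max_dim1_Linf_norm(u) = 1.44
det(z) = 4.54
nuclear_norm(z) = 26.13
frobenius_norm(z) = 10.79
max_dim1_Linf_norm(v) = 3.37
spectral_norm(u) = 3.17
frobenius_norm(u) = 5.52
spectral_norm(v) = 6.45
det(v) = -621.51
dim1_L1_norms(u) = [3.52, 5.75, 4.28, 4.37, 4.21, 5.73, 4.87]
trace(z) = 0.13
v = z + u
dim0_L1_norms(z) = [9.8, 10.78, 7.2, 9.41, 9.62, 7.1, 8.35]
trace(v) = -0.89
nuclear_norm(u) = 12.62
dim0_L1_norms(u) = [5.71, 5.67, 7.04, 3.3, 4.86, 3.08, 3.07]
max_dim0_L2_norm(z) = 4.84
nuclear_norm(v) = 26.25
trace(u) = -1.02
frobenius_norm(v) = 11.18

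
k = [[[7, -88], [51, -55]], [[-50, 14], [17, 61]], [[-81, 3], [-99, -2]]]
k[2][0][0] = -81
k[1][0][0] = -50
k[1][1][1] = 61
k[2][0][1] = 3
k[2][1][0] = -99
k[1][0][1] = 14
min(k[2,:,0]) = -99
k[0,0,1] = -88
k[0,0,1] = -88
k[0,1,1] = -55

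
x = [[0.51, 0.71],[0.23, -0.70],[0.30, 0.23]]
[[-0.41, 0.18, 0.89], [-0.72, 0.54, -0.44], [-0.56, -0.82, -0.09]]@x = [[0.1, -0.21], [-0.37, -0.99], [-0.5, 0.16]]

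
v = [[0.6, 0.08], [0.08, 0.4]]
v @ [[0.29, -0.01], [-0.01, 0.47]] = [[0.17, 0.03], [0.02, 0.19]]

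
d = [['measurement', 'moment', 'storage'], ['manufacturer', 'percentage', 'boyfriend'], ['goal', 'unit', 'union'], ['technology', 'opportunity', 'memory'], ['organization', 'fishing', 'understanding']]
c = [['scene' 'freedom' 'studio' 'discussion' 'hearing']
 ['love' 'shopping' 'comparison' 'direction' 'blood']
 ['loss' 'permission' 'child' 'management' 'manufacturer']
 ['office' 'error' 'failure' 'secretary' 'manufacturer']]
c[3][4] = 'manufacturer'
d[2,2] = 'union'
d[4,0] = 'organization'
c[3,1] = 'error'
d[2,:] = ['goal', 'unit', 'union']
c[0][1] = 'freedom'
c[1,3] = 'direction'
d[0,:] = ['measurement', 'moment', 'storage']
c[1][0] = 'love'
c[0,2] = 'studio'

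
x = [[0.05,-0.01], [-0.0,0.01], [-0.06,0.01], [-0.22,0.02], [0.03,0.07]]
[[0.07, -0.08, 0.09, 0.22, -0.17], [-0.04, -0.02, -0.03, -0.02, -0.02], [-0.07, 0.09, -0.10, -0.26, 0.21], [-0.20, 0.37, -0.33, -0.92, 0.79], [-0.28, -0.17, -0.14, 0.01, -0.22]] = x @ [[0.52, -1.83, 1.26, 4.02, -3.75], [-4.19, -1.62, -2.60, -1.55, -1.51]]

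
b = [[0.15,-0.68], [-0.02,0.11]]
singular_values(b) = [0.71, 0.0]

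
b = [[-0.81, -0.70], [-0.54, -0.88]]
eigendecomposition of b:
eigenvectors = [[0.77, 0.73], [-0.64, 0.68]]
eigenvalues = [-0.23, -1.46]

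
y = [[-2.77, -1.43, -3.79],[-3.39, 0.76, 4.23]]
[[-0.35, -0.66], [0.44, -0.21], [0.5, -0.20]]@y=[[3.21, -0.00, -1.47], [-0.51, -0.79, -2.56], [-0.71, -0.87, -2.74]]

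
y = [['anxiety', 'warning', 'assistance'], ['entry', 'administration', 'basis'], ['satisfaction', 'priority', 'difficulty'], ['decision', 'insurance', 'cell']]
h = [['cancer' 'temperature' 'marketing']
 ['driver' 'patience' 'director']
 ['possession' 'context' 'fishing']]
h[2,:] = ['possession', 'context', 'fishing']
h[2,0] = 'possession'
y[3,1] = 'insurance'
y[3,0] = 'decision'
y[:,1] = ['warning', 'administration', 'priority', 'insurance']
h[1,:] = ['driver', 'patience', 'director']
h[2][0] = 'possession'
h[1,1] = 'patience'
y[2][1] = 'priority'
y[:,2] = ['assistance', 'basis', 'difficulty', 'cell']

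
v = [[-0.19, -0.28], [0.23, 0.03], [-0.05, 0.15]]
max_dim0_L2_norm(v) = 0.32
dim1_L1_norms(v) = [0.47, 0.26, 0.2]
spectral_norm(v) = 0.39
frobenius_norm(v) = 0.44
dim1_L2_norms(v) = [0.34, 0.23, 0.16]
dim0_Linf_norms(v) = [0.23, 0.28]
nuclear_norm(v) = 0.60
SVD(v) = [[-0.87, -0.23], [0.46, -0.72], [0.20, 0.66]] @ diag([0.3866542560174308, 0.20928087897275077]) @ [[0.67,0.74], [-0.74,0.67]]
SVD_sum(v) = [[-0.23,-0.25], [0.12,0.13], [0.05,0.06]] + [[0.04,-0.03], [0.11,-0.1], [-0.10,0.09]]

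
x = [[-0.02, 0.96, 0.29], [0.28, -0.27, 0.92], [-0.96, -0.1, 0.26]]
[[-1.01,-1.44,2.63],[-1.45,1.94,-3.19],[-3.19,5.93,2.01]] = x @ [[2.68, -5.12, -2.87], [-0.25, -2.49, 3.18], [-2.47, 2.94, -1.66]]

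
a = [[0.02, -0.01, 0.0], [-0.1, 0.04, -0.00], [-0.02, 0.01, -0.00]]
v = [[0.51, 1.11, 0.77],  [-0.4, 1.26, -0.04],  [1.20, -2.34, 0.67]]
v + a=[[0.53, 1.1, 0.77], [-0.5, 1.30, -0.04], [1.18, -2.33, 0.67]]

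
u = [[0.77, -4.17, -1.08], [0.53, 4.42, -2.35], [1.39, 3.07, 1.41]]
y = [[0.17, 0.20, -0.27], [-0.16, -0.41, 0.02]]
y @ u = [[-0.14, -0.65, -1.03], [-0.31, -1.08, 1.16]]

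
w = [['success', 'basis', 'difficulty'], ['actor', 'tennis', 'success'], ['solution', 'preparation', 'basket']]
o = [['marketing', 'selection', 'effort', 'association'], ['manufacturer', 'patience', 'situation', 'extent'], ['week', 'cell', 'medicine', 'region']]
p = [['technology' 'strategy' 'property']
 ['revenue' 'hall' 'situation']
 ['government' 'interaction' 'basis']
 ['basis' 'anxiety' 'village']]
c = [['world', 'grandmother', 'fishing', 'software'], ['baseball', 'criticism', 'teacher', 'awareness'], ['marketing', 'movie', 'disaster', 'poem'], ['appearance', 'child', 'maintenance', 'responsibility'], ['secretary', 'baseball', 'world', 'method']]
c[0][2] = 'fishing'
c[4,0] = 'secretary'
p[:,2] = ['property', 'situation', 'basis', 'village']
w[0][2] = 'difficulty'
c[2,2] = 'disaster'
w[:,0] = ['success', 'actor', 'solution']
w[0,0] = 'success'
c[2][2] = 'disaster'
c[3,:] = ['appearance', 'child', 'maintenance', 'responsibility']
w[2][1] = 'preparation'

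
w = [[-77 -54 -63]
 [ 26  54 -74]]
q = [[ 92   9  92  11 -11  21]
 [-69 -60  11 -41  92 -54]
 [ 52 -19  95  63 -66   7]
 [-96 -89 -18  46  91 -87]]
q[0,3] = 11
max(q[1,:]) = 92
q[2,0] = 52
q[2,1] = -19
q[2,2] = 95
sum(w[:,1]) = 0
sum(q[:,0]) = -21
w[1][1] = 54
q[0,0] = 92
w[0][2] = -63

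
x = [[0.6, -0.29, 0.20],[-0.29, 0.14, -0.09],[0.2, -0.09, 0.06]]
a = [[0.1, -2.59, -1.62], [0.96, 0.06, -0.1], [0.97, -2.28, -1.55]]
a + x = [[0.70, -2.88, -1.42],[0.67, 0.20, -0.19],[1.17, -2.37, -1.49]]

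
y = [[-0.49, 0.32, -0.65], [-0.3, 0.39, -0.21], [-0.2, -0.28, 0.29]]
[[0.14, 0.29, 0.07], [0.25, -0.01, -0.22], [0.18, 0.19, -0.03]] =y @ [[-0.71, -0.55, 0.23], [0.38, -0.64, -0.72], [0.51, -0.34, -0.64]]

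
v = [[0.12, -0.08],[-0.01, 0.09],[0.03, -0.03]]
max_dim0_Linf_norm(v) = 0.12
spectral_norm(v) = 0.16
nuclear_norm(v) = 0.23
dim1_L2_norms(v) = [0.14, 0.09, 0.04]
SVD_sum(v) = [[0.1,-0.10], [-0.05,0.05], [0.03,-0.03]] + [[0.02, 0.02], [0.04, 0.04], [0.00, 0.00]]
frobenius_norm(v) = 0.18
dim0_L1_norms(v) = [0.16, 0.2]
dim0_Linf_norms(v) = [0.12, 0.09]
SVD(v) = [[-0.86, -0.45],[0.43, -0.89],[-0.26, -0.0]] @ diag([0.16370705543744898, 0.06324555320336757]) @ [[-0.71, 0.71], [-0.71, -0.71]]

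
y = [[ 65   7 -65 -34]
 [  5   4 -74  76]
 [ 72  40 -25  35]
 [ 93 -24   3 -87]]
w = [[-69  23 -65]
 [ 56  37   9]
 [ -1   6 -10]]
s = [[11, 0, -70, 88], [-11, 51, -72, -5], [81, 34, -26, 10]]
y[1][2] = -74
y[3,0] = 93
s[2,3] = 10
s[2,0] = 81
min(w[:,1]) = 6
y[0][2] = -65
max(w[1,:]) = 56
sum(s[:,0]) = 81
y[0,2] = -65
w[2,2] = -10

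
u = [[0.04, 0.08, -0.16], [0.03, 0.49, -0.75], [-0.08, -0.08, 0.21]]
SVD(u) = [[-0.19, 0.38, 0.91],[-0.95, -0.30, -0.08],[0.24, -0.88, 0.41]] @ diag([0.9410908928921438, 0.0913556297875997, 0.0014422973267876028]) @ [[-0.06, -0.53, 0.84], [0.84, -0.49, -0.25], [0.54, 0.69, 0.47]]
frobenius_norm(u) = 0.95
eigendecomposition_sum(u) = [[0.00, -0.0, 0.00], [0.00, -0.00, 0.00], [0.00, -0.00, 0.00]] + [[0.01, -0.00, -0.01], [-0.10, 0.03, 0.07], [-0.05, 0.02, 0.04]] + [[0.02, 0.08, -0.15], [0.13, 0.46, -0.82], [-0.03, -0.10, 0.17]]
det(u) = 0.00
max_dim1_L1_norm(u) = 1.27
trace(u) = 0.74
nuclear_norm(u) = 1.03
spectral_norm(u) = 0.94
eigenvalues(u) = [0.0, 0.08, 0.66]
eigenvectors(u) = [[0.54,-0.12,0.18], [0.7,0.87,0.96], [0.48,0.47,-0.20]]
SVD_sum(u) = [[0.01,0.10,-0.15], [0.05,0.48,-0.76], [-0.01,-0.12,0.19]] + [[0.03,-0.02,-0.01], [-0.02,0.01,0.01], [-0.07,0.04,0.02]] + [[0.00, 0.00, 0.0], [-0.0, -0.00, -0.00], [0.00, 0.0, 0.0]]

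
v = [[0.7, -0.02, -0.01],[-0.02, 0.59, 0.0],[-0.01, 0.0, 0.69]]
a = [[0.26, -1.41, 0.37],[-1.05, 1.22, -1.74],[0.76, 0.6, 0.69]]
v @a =[[0.20, -1.02, 0.29], [-0.62, 0.75, -1.03], [0.52, 0.43, 0.47]]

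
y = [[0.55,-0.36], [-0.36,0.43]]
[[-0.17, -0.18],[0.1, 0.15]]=y @ [[-0.35,-0.2], [-0.07,0.19]]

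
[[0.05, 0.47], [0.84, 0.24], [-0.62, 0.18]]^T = [[0.05,0.84,-0.62], [0.47,0.24,0.18]]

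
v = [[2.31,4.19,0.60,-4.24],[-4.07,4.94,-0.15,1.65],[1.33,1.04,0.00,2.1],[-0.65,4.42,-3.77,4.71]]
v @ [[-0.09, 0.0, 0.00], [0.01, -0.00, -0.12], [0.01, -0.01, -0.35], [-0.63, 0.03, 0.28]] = [[2.51, -0.13, -1.9], [-0.63, 0.05, -0.08], [-1.43, 0.06, 0.46], [-2.90, 0.18, 2.11]]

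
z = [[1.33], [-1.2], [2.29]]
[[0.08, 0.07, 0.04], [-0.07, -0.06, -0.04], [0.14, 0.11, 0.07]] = z@[[0.06, 0.05, 0.03]]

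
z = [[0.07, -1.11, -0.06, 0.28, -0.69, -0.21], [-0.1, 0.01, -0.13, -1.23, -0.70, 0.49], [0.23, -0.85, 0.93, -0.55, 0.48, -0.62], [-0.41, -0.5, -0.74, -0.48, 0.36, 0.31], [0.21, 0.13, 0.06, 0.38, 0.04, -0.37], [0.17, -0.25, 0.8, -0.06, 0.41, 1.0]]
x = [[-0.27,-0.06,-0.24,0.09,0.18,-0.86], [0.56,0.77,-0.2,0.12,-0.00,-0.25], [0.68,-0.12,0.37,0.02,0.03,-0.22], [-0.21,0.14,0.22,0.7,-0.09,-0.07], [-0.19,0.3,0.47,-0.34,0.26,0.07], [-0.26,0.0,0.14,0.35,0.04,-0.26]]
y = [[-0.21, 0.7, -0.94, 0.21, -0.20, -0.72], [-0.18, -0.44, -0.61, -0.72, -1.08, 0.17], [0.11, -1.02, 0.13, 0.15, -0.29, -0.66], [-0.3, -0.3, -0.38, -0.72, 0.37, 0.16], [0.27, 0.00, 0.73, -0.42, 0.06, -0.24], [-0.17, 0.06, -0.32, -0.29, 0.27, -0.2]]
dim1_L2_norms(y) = [1.42, 1.52, 1.27, 1.0, 0.92, 0.58]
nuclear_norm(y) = 6.11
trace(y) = -1.38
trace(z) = 1.57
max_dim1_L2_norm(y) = 1.52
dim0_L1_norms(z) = [1.19, 2.85, 2.72, 2.98, 2.68, 3.0]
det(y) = 0.00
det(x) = 0.00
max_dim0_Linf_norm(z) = 1.23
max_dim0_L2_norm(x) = 1.0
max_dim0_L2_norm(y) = 1.43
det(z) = -0.54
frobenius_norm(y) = 2.85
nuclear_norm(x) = 4.41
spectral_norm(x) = 1.09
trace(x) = 1.57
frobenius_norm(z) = 3.22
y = x @ z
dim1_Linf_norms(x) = [0.86, 0.77, 0.68, 0.7, 0.47, 0.35]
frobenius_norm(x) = 2.01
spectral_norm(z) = 1.74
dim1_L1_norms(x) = [1.7, 1.9, 1.44, 1.43, 1.63, 1.05]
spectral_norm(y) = 1.68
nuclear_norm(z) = 7.13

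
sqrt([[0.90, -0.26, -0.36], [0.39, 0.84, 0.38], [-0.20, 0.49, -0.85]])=[[(0.96+0.02j), -0.13-0.04j, (-0.18+0.14j)], [(0.2-0.03j), (0.93+0.05j), 0.19-0.22j], [-0.10+0.14j, (0.25-0.23j), 0.08+0.92j]]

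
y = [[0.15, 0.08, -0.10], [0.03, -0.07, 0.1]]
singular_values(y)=[0.21, 0.11]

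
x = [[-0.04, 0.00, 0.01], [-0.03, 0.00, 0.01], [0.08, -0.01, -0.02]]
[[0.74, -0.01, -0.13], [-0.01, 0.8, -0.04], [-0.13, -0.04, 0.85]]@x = [[-0.04,0.0,0.01],[-0.03,0.00,0.01],[0.07,-0.01,-0.02]]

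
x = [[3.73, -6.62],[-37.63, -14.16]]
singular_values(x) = [40.22, 7.51]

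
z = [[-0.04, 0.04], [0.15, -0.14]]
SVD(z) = [[-0.27,0.96], [0.96,0.27]] @ diag([0.21282966831656436, 0.0018794372192744969]) @ [[0.73, -0.68], [0.68, 0.73]]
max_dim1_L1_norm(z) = 0.29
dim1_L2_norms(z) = [0.06, 0.21]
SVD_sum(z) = [[-0.04, 0.04], [0.15, -0.14]] + [[0.00, 0.0], [0.00, 0.0]]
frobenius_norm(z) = 0.21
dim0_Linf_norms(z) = [0.15, 0.14]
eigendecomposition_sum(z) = [[0.00, 0.00], [0.00, 0.00]] + [[-0.04, 0.04], [0.15, -0.14]]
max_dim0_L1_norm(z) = 0.19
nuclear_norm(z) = 0.21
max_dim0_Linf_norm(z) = 0.15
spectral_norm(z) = 0.21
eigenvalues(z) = [0.0, -0.18]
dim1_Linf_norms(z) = [0.04, 0.15]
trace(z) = -0.18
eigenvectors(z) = [[0.69, -0.27], [0.73, 0.96]]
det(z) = -0.00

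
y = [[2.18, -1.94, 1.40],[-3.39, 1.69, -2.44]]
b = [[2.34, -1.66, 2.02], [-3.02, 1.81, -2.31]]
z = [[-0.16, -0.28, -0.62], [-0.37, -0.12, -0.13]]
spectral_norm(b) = 5.48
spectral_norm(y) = 5.51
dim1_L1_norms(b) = [6.02, 7.14]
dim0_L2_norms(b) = [3.82, 2.46, 3.07]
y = z + b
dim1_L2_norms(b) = [3.51, 4.21]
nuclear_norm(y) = 6.19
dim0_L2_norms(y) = [4.03, 2.57, 2.81]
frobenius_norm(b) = 5.48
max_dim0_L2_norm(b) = 3.82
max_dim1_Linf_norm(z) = 0.62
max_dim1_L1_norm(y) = 7.52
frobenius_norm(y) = 5.55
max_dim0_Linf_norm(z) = 0.62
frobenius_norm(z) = 0.81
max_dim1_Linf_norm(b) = 3.02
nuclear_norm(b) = 5.67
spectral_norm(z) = 0.75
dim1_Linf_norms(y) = [2.18, 3.39]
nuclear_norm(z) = 1.06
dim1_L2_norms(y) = [3.24, 4.51]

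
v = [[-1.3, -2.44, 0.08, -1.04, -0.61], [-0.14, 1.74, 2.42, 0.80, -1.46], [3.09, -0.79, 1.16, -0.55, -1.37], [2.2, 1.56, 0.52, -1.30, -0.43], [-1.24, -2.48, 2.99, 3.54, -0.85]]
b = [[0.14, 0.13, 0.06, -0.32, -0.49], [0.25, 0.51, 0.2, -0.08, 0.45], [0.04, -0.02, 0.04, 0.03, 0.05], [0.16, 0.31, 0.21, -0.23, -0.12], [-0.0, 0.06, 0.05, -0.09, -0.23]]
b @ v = [[-0.11, 0.55, -1.24, -1.39, 0.2], [-0.51, -1.12, 2.79, 1.74, -1.52], [0.08, -0.24, 0.17, 0.06, -0.11], [0.04, -0.08, 0.53, -0.16, -0.64], [0.23, 0.49, -0.53, -0.68, 0.08]]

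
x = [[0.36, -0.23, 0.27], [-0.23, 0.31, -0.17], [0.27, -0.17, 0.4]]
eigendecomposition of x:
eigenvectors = [[0.62, -0.78, -0.1], [-0.49, -0.48, 0.72], [0.61, 0.4, 0.68]]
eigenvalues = [0.81, 0.08, 0.18]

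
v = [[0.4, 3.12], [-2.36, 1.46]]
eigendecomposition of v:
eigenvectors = [[(0.75+0j), 0.75-0.00j], [0.13+0.64j, 0.13-0.64j]]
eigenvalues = [(0.93+2.66j), (0.93-2.66j)]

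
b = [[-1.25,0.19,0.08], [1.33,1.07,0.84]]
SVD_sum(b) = [[-0.8, -0.39, -0.32],  [1.56, 0.77, 0.63]] + [[-0.45,0.58,0.40], [-0.23,0.30,0.21]]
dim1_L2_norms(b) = [1.27, 1.9]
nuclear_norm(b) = 3.03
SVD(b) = [[-0.45, 0.89], [0.89, 0.45]] @ diag([2.08095464586923, 0.9455304129615657]) @ [[0.84, 0.42, 0.34], [-0.54, 0.69, 0.48]]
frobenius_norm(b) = 2.29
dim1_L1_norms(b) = [1.52, 3.24]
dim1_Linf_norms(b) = [1.25, 1.33]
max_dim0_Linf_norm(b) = 1.33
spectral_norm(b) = 2.08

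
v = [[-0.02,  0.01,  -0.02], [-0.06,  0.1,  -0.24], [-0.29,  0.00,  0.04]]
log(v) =[[-10.21, 0.68, -0.16],[-73.16, 3.67, -3.14],[-36.91, 2.88, -3.17]]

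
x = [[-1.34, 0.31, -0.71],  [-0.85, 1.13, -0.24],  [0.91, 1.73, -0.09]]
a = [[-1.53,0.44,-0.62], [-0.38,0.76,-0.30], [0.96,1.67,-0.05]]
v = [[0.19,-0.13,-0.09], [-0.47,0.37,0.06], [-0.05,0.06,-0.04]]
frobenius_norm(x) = 2.88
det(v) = 0.00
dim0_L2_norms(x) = [1.83, 2.09, 0.75]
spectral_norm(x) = 2.12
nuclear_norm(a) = 3.85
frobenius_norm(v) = 0.66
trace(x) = -0.30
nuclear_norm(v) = 0.74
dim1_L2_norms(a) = [1.71, 0.9, 1.93]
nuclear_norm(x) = 4.35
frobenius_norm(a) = 2.73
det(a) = 0.00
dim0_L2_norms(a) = [1.85, 1.89, 0.69]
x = a + v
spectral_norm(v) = 0.65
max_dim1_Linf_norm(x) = 1.73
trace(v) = 0.52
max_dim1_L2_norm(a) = 1.93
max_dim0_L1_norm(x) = 3.17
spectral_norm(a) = 2.04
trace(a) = -0.82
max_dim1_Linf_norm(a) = 1.67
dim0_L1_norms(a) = [2.87, 2.87, 0.97]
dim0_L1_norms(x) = [3.1, 3.17, 1.04]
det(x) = 1.26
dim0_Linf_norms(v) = [0.47, 0.37, 0.09]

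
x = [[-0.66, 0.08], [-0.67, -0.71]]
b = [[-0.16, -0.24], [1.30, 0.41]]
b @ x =[[0.27,0.16],  [-1.13,-0.19]]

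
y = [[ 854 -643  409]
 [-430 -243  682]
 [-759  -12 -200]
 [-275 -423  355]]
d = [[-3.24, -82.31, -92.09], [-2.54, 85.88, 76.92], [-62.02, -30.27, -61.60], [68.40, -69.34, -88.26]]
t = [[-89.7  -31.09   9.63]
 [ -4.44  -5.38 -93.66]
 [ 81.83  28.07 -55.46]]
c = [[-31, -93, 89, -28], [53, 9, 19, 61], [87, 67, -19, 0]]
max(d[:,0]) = 68.4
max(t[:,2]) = 9.63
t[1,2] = -93.66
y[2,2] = -200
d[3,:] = [68.4, -69.34, -88.26]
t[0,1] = -31.09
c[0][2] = 89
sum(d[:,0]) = 0.6000000000000085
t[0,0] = -89.7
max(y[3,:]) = 355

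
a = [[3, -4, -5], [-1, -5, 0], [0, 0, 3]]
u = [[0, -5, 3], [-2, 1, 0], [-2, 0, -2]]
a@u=[[18, -19, 19], [10, 0, -3], [-6, 0, -6]]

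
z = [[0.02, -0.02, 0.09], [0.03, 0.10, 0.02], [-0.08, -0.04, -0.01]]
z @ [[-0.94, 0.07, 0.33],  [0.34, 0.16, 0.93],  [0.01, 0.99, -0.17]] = [[-0.02, 0.09, -0.03], [0.01, 0.04, 0.1], [0.06, -0.02, -0.06]]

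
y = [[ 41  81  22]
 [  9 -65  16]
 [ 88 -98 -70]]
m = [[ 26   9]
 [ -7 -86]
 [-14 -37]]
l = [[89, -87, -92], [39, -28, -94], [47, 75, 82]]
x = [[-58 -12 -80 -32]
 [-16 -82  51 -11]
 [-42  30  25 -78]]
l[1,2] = -94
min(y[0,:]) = 22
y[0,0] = 41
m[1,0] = -7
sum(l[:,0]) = 175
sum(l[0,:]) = -90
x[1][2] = 51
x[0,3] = -32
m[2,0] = -14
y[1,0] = 9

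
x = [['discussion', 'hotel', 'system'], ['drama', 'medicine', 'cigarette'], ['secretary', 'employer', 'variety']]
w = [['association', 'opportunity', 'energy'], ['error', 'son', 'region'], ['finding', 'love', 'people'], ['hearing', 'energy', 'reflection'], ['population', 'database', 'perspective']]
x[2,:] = ['secretary', 'employer', 'variety']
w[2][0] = 'finding'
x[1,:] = ['drama', 'medicine', 'cigarette']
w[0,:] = ['association', 'opportunity', 'energy']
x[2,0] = 'secretary'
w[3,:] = ['hearing', 'energy', 'reflection']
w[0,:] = ['association', 'opportunity', 'energy']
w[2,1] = 'love'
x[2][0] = 'secretary'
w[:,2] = ['energy', 'region', 'people', 'reflection', 'perspective']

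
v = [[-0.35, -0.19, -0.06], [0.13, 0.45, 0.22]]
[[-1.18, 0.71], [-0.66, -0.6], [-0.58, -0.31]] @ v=[[0.51,0.54,0.23], [0.15,-0.14,-0.09], [0.16,-0.03,-0.03]]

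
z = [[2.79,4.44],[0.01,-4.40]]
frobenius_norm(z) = 6.85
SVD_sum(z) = [[1.67, 4.83], [-1.36, -3.92]] + [[1.12, -0.39], [1.37, -0.48]]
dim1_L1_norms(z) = [7.23, 4.41]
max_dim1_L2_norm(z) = 5.24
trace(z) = -1.61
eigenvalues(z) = [2.8, -4.41]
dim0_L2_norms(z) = [2.79, 6.25]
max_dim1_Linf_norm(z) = 4.44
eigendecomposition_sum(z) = [[2.79, 1.72], [0.0, 0.00]] + [[-0.00, 2.72], [0.01, -4.4]]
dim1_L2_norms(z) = [5.24, 4.4]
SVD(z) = [[-0.78,0.63], [0.63,0.78]] @ diag([6.584587876778062, 1.8710966017251422]) @ [[-0.33, -0.94], [0.94, -0.33]]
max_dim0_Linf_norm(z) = 4.44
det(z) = -12.32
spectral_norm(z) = 6.58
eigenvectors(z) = [[1.0, -0.53],  [0.00, 0.85]]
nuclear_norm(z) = 8.46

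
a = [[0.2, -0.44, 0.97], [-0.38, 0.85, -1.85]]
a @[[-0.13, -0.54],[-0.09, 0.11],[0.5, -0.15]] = [[0.50, -0.30], [-0.95, 0.58]]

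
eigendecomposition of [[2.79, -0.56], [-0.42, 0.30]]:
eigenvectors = [[0.99, 0.21], [-0.16, 0.98]]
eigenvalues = [2.88, 0.21]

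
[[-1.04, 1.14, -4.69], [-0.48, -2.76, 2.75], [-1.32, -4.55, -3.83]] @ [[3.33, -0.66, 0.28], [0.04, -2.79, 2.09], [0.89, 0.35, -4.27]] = [[-7.59, -4.14, 22.12], [0.74, 8.98, -17.65], [-7.99, 12.23, 6.48]]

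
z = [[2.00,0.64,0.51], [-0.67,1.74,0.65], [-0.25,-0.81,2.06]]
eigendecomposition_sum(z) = [[0.49+0.26j, 0.64-0.49j, (-0.31-0.57j)], [(-0.14+0.63j), (0.74+0.57j), (0.55-0.52j)], [-0.52+0.13j, -0.15+0.77j, 0.59+0.22j]] + [[(0.49-0.26j), 0.64+0.49j, (-0.31+0.57j)], [(-0.14-0.63j), 0.74-0.57j, 0.55+0.52j], [-0.52-0.13j, -0.15-0.77j, (0.59-0.22j)]] + [[1.01-0.00j, -0.64-0.00j, (1.12+0j)], [(-0.4+0j), (0.25+0j), -0.44-0.00j], [0.79-0.00j, -0.50-0.00j, 0.88+0.00j]]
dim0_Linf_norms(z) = [2.0, 1.74, 2.06]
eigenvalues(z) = [(1.83+1.04j), (1.83-1.04j), (2.15+0j)]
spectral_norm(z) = 2.23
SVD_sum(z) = [[-0.01, -0.07, 0.30], [-0.0, -0.05, 0.22], [-0.04, -0.52, 2.13]] + [[1.89, 0.93, 0.26], [0.22, 0.11, 0.03], [-0.29, -0.14, -0.04]] + [[0.11, -0.22, -0.05],[-0.89, 1.69, 0.40],[0.08, -0.14, -0.03]]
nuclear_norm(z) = 6.36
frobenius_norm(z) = 3.68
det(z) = 9.50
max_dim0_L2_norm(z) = 2.22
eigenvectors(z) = [[0.15-0.53j,  0.15+0.53j,  0.75+0.00j],  [(0.64+0j),  (0.64-0j),  -0.30+0.00j],  [0.24+0.48j,  0.24-0.48j,  (0.59+0j)]]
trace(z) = 5.80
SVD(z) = [[0.14, 0.98, -0.13], [0.10, 0.11, 0.99], [0.99, -0.15, -0.08]] @ diag([2.2308735674724547, 2.162635208662352, 1.96903836433084]) @ [[-0.02, -0.24, 0.97], [0.89, 0.44, 0.12], [-0.46, 0.87, 0.20]]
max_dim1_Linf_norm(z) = 2.06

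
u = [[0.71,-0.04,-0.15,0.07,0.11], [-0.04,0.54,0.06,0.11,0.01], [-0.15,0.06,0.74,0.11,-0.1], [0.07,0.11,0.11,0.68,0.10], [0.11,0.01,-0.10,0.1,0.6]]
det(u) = 0.095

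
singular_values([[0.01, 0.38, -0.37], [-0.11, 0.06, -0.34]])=[0.61, 0.2]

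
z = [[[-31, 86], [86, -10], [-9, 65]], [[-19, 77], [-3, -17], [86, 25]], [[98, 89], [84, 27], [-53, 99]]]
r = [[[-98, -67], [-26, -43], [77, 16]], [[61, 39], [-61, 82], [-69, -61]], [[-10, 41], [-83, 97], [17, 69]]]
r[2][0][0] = -10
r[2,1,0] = -83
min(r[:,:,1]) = -67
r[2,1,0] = -83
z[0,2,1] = 65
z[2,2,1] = 99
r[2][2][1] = 69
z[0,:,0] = [-31, 86, -9]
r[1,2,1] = -61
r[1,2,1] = -61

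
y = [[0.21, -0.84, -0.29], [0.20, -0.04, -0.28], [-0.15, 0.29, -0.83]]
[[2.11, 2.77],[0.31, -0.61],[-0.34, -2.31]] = y @ [[0.45, -1.66], [-2.24, -4.26], [-0.45, 1.59]]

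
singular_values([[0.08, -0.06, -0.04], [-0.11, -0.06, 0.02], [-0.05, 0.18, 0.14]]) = [0.25, 0.14, 0.03]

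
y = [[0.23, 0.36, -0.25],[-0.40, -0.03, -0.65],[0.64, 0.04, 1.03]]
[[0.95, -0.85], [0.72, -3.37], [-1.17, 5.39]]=y @ [[-1.58, 4.41], [3.45, -3.36], [-0.29, 2.62]]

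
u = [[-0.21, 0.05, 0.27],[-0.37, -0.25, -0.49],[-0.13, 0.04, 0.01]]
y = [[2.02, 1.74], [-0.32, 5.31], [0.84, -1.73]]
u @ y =[[-0.21, -0.57], [-1.08, -1.12], [-0.27, -0.03]]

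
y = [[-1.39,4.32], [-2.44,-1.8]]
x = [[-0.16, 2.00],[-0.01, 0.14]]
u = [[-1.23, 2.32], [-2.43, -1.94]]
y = x + u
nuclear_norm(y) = 7.47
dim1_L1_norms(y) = [5.71, 4.24]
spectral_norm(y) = 4.70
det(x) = -0.00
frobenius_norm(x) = 2.01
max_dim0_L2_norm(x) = 2.0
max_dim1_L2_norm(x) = 2.01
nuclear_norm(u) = 5.71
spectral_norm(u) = 3.21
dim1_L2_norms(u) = [2.63, 3.11]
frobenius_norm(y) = 5.46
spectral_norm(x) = 2.01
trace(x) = -0.02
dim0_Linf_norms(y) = [2.44, 4.32]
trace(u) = -3.17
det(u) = 8.02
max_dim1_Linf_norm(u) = 2.43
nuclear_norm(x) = 2.01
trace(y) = -3.19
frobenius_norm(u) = 4.07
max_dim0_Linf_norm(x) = 2.0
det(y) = 13.04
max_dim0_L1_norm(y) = 6.12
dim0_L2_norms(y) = [2.81, 4.68]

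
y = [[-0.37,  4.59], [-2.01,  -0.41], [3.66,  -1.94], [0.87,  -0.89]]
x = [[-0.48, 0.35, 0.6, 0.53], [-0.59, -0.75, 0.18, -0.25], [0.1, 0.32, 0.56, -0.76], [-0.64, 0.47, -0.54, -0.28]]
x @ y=[[2.13, -3.98],[2.17, -2.53],[0.71, -0.08],[-2.93, -1.83]]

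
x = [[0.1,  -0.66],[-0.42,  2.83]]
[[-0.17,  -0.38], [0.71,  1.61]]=x@[[-2.16,-0.40], [-0.07,0.51]]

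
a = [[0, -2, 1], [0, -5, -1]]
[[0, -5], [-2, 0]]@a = [[0, 25, 5], [0, 4, -2]]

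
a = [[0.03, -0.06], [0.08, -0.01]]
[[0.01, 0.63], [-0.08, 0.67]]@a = [[0.05,-0.01], [0.05,-0.00]]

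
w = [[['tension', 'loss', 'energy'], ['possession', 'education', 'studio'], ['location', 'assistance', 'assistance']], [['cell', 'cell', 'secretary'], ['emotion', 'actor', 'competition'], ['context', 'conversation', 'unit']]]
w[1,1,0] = 'emotion'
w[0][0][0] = 'tension'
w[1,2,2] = 'unit'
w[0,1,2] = 'studio'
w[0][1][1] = 'education'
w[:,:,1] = [['loss', 'education', 'assistance'], ['cell', 'actor', 'conversation']]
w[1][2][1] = 'conversation'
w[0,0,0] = 'tension'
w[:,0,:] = [['tension', 'loss', 'energy'], ['cell', 'cell', 'secretary']]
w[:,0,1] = ['loss', 'cell']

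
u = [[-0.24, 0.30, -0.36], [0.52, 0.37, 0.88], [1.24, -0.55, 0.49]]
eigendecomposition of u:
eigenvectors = [[0.29-0.24j, 0.29+0.24j, (-0.4+0j)], [0.07+0.57j, 0.07-0.57j, -0.91+0.00j], [-0.73+0.00j, (-0.73-0j), 0.09+0.00j]]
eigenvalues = [(0.05+0.83j), (0.05-0.83j), (0.52+0j)]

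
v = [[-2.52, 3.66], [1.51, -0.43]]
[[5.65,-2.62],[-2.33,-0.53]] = v @[[-1.37,-0.69], [0.60,-1.19]]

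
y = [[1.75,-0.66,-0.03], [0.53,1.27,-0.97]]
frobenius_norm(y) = 2.52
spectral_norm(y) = 1.88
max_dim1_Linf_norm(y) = 1.75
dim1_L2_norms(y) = [1.87, 1.68]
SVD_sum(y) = [[1.79, -0.43, -0.19], [0.31, -0.07, -0.03]] + [[-0.04, -0.23, 0.16],[0.22, 1.34, -0.94]]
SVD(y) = [[-0.99, -0.17], [-0.17, 0.99]] @ diag([1.876025551266341, 1.6775661331213807]) @ [[-0.97, 0.23, 0.1], [0.13, 0.81, -0.57]]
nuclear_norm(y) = 3.55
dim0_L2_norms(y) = [1.83, 1.43, 0.97]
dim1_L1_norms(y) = [2.44, 2.77]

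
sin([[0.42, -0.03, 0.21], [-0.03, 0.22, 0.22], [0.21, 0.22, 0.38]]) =[[0.40, -0.04, 0.19],  [-0.04, 0.21, 0.21],  [0.19, 0.21, 0.36]]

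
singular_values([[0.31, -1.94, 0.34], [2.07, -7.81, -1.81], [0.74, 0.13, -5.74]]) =[8.63, 5.62, 0.09]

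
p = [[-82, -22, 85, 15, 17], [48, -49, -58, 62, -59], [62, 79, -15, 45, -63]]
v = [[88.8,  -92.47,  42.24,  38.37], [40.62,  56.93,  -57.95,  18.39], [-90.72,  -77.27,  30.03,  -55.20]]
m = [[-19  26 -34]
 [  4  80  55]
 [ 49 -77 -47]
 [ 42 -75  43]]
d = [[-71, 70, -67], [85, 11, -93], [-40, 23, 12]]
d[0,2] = -67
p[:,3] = [15, 62, 45]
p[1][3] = 62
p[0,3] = 15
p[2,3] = 45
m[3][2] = 43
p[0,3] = 15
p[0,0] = -82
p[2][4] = -63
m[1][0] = 4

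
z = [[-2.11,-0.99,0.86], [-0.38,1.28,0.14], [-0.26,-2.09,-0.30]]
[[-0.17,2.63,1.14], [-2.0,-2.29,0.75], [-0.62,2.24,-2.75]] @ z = [[-0.94, 1.15, -0.12], [4.9, -2.52, -2.27], [1.17, 9.23, 0.61]]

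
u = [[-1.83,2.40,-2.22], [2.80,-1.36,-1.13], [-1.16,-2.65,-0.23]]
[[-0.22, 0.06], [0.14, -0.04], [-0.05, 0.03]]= u@[[0.06, -0.02], [-0.01, 0.0], [0.04, -0.01]]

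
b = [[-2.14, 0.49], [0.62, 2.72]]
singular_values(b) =[2.79, 2.2]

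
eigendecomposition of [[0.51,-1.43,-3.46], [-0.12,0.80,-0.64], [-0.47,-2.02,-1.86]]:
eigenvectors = [[(-0.74+0j), -0.97+0.00j, -0.97-0.00j], [-0.14+0.00j, (-0.08-0.11j), (-0.08+0.11j)], [(-0.66+0j), 0.21+0.07j, 0.21-0.07j]]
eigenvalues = [(-2.82+0j), (1.14+0.09j), (1.14-0.09j)]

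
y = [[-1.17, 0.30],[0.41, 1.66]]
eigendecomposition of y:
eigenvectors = [[-0.99, -0.1], [0.14, -0.99]]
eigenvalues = [-1.21, 1.7]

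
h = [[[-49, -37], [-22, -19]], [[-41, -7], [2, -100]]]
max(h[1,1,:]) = 2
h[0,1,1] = -19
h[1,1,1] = -100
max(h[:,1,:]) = 2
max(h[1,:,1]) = -7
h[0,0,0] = -49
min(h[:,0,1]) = -37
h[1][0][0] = -41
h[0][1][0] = -22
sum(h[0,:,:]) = -127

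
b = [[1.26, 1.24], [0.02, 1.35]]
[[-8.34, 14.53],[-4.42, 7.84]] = b @ [[-3.45, 5.90], [-3.22, 5.72]]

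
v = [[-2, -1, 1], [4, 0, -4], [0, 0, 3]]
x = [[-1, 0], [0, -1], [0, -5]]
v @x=[[2, -4], [-4, 20], [0, -15]]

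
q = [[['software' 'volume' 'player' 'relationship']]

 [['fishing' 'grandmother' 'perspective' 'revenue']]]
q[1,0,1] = 'grandmother'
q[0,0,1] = 'volume'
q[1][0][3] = 'revenue'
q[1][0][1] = 'grandmother'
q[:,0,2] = ['player', 'perspective']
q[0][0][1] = 'volume'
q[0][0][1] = 'volume'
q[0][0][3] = 'relationship'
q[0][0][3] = 'relationship'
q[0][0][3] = 'relationship'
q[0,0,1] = 'volume'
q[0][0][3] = 'relationship'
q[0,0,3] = 'relationship'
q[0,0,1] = 'volume'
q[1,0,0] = 'fishing'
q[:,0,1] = ['volume', 'grandmother']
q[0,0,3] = 'relationship'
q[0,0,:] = ['software', 'volume', 'player', 'relationship']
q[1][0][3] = 'revenue'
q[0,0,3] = 'relationship'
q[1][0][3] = 'revenue'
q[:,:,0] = [['software'], ['fishing']]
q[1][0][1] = 'grandmother'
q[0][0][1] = 'volume'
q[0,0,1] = 'volume'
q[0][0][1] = 'volume'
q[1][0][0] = 'fishing'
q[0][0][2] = 'player'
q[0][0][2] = 'player'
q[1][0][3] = 'revenue'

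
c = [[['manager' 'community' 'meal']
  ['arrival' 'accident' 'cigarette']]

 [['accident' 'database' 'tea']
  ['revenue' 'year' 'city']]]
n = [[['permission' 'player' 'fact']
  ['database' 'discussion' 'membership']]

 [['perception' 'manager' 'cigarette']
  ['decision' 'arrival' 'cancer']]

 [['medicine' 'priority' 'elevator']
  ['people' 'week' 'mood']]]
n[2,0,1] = 'priority'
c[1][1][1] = 'year'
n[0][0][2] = 'fact'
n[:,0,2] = ['fact', 'cigarette', 'elevator']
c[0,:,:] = [['manager', 'community', 'meal'], ['arrival', 'accident', 'cigarette']]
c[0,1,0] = 'arrival'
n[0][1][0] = 'database'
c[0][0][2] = 'meal'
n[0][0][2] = 'fact'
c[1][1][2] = 'city'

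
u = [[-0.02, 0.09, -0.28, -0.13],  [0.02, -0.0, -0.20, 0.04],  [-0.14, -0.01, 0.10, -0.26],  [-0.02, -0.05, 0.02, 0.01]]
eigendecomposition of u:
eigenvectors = [[-0.76, -0.73, -0.88, -0.82], [-0.42, -0.44, 0.07, 0.37], [0.45, -0.5, -0.01, -0.01], [0.21, -0.14, 0.47, 0.43]]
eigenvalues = [0.23, -0.18, 0.04, 0.0]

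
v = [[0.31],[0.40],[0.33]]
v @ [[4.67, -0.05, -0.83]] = [[1.45,  -0.02,  -0.26], [1.87,  -0.02,  -0.33], [1.54,  -0.02,  -0.27]]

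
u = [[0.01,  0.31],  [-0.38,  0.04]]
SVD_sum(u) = [[-0.06,0.02], [-0.37,0.09]] + [[0.07, 0.29],[-0.01, -0.05]]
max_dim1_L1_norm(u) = 0.42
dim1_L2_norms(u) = [0.31, 0.38]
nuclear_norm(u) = 0.69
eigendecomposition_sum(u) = [[0.00+0.17j, 0.16-0.01j], [-0.19+0.01j, 0.02+0.17j]] + [[0.00-0.17j, 0.16+0.01j],[-0.19-0.01j, 0.02-0.17j]]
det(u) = 0.12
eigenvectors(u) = [[-0.03+0.67j, (-0.03-0.67j)],[-0.74+0.00j, -0.74-0.00j]]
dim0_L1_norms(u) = [0.39, 0.35]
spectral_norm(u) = 0.38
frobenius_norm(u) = 0.49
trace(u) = 0.05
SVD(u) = [[0.17, 0.99], [0.99, -0.17]] @ diag([0.3839834766578791, 0.30782574559924003]) @ [[-0.97, 0.24], [0.24, 0.97]]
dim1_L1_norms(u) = [0.32, 0.42]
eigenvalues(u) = [(0.02+0.34j), (0.02-0.34j)]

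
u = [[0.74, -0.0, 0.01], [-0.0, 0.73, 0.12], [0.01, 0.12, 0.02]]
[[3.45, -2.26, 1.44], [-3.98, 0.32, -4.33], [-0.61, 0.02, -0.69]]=u@ [[4.71, -3.07, 1.96],[-4.87, 0.23, -5.78],[-3.54, 1.23, -0.93]]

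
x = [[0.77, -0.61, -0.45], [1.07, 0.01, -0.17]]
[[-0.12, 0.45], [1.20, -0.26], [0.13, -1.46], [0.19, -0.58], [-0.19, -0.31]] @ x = [[0.39, 0.08, -0.02], [0.65, -0.73, -0.50], [-1.46, -0.09, 0.19], [-0.47, -0.12, 0.01], [-0.48, 0.11, 0.14]]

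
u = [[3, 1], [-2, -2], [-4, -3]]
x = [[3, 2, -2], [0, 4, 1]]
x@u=[[13, 5], [-12, -11]]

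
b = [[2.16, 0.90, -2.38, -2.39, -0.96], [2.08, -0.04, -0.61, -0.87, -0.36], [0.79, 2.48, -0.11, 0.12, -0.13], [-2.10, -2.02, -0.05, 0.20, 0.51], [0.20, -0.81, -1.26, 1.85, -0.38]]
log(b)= [[(1.32+0.8j), (-0.8-1.69j), (-1.37+0.84j), (-1.25+0.05j), -0.39+0.20j], [(0.76-0.73j), (0.57+1.1j), -0.60-0.97j, (-0.07-0.55j), (-0.12-0.06j)], [0.36+0.81j, 1.55-1.40j, 1.19+0.99j, (1.13+0.4j), (0.31+0.12j)], [-0.53+0.26j, -1.55+1.22j, (-0.64+1.05j), -0.55+2.01j, -0.06-0.39j], [1.33-0.32j, (-1.91-5.05j), -2.95-2.85j, -0.56-6.43j, (-0.24+1.39j)]]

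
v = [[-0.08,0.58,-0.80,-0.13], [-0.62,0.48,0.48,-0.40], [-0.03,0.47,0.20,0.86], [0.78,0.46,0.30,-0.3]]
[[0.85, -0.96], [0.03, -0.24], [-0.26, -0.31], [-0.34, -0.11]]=v@[[-0.35, 0.15], [0.23, -0.87], [-0.82, 0.56], [-0.25, -0.01]]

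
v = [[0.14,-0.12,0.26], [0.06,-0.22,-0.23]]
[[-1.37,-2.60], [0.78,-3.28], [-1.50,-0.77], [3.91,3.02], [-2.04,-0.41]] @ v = [[-0.35, 0.74, 0.24], [-0.09, 0.63, 0.96], [-0.26, 0.35, -0.21], [0.73, -1.13, 0.32], [-0.31, 0.34, -0.44]]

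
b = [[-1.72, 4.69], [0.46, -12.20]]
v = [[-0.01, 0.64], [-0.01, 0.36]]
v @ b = [[0.31, -7.85],[0.18, -4.44]]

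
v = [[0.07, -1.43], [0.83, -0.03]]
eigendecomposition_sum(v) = [[0.04+0.54j, (-0.71+0.01j)], [(0.42-0.01j), -0.02+0.54j]] + [[0.04-0.54j, (-0.71-0.01j)], [0.42+0.01j, (-0.02-0.54j)]]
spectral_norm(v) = 1.43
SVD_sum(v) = [[0.13, -1.42], [0.01, -0.11]] + [[-0.06, -0.01],[0.82, 0.08]]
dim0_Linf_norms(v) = [0.83, 1.43]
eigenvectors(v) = [[(0.8+0j), (0.8-0j)], [0.03-0.61j, (0.03+0.61j)]]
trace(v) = 0.04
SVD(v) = [[-1.0, -0.07], [-0.07, 1.0]] @ diag([1.434315103806521, 0.8260388507766988]) @ [[-0.09, 1.0], [1.0, 0.09]]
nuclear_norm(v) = 2.26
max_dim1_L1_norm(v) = 1.5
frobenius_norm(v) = 1.66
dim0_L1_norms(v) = [0.9, 1.46]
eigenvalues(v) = [(0.02+1.09j), (0.02-1.09j)]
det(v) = 1.18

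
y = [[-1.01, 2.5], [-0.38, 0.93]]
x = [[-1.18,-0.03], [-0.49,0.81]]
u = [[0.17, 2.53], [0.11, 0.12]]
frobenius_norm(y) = 2.88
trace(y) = -0.08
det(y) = 0.01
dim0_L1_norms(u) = [0.28, 2.65]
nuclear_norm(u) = 2.64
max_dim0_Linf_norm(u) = 2.53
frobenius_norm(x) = 1.51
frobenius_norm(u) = 2.54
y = x + u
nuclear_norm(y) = 2.88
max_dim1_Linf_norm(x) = 1.18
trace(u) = 0.29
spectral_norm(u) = 2.54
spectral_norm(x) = 1.32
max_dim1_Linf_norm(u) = 2.53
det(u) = -0.26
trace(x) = -0.37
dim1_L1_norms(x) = [1.21, 1.3]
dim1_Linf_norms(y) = [2.5, 0.93]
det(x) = -0.97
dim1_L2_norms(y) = [2.7, 1.0]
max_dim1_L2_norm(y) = 2.7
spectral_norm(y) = 2.88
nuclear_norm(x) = 2.06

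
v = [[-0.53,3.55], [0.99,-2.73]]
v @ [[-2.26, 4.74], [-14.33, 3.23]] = [[-49.67, 8.95], [36.88, -4.13]]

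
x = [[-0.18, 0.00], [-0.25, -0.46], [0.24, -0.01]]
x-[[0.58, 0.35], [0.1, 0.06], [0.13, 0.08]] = [[-0.76, -0.35],[-0.35, -0.52],[0.11, -0.09]]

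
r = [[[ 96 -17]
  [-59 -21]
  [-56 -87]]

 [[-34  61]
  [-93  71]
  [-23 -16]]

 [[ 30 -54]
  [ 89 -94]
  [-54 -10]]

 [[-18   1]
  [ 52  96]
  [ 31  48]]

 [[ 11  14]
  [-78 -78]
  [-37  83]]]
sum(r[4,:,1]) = 19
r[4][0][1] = 14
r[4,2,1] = 83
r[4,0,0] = 11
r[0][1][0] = -59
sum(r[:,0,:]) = 90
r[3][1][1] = 96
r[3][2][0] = 31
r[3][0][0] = -18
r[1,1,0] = -93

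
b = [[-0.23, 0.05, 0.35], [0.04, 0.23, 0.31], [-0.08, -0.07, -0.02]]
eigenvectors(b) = [[(0.69+0j), 0.69-0.00j, (-0.28+0j)], [(-0.55-0.16j), -0.55+0.16j, (0.88+0j)], [(0.43+0.09j), (0.43-0.09j), -0.38+0.00j]]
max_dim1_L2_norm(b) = 0.42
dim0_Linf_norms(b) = [0.23, 0.23, 0.35]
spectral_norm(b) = 0.53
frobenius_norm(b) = 0.58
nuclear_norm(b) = 0.78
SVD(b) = [[-0.75, 0.62, -0.25], [-0.67, -0.67, 0.34], [0.04, 0.42, 0.91]] @ diag([0.525687536045162, 0.2526787565810025, 0.002461791917432275]) @ [[0.27, -0.37, -0.89], [-0.80, -0.60, 0.01], [-0.54, 0.71, -0.46]]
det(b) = 0.00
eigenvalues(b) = [(-0.05+0.03j), (-0.05-0.03j), (0.09+0j)]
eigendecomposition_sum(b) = [[-0.13-0.17j, 0.07+0.16j, (0.25+0.51j)], [(0.06+0.16j), (-0.01-0.15j), (-0.08-0.46j)], [-0.06-0.12j, 0.02+0.11j, (0.09+0.35j)]] + [[(-0.13+0.17j), (0.07-0.16j), (0.25-0.51j)], [(0.06-0.16j), (-0.01+0.15j), -0.08+0.46j], [(-0.06+0.12j), 0.02-0.11j, (0.09-0.35j)]] + [[0.03+0.00j, -0.08-0.00j, (-0.15-0j)], [-0.09-0.00j, 0.26+0.00j, (0.47+0j)], [0.04+0.00j, (-0.11-0j), -0.20-0.00j]]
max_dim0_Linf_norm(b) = 0.35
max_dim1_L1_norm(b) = 0.63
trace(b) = -0.02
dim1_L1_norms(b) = [0.63, 0.58, 0.17]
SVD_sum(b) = [[-0.11, 0.14, 0.35], [-0.09, 0.13, 0.31], [0.01, -0.01, -0.02]] + [[-0.12, -0.09, 0.00], [0.13, 0.10, -0.00], [-0.08, -0.06, 0.0]] + [[0.00, -0.0, 0.00], [-0.00, 0.0, -0.00], [-0.0, 0.00, -0.0]]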